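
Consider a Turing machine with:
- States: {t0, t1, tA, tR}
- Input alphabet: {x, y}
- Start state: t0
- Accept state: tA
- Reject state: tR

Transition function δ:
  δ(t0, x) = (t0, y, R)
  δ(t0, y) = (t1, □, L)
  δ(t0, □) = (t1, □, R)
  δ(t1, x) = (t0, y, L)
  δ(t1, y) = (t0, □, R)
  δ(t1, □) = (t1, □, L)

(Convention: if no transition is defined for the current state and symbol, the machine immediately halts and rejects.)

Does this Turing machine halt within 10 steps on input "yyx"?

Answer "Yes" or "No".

Execution trace:
Initial: [t0]yyx
Step 1: δ(t0, y) = (t1, □, L) → [t1]□□yx
Step 2: δ(t1, □) = (t1, □, L) → [t1]□□□yx
Step 3: δ(t1, □) = (t1, □, L) → [t1]□□□□yx
Step 4: δ(t1, □) = (t1, □, L) → [t1]□□□□□yx
Step 5: δ(t1, □) = (t1, □, L) → [t1]□□□□□□yx
Step 6: δ(t1, □) = (t1, □, L) → [t1]□□□□□□□yx
Step 7: δ(t1, □) = (t1, □, L) → [t1]□□□□□□□□yx
Step 8: δ(t1, □) = (t1, □, L) → [t1]□□□□□□□□□yx
Step 9: δ(t1, □) = (t1, □, L) → [t1]□□□□□□□□□□yx
Step 10: δ(t1, □) = (t1, □, L) → [t1]□□□□□□□□□□□yx

The machine has not reached a halting state after 10 steps.
The machine did not halt within the 10-step bound.

Answer: No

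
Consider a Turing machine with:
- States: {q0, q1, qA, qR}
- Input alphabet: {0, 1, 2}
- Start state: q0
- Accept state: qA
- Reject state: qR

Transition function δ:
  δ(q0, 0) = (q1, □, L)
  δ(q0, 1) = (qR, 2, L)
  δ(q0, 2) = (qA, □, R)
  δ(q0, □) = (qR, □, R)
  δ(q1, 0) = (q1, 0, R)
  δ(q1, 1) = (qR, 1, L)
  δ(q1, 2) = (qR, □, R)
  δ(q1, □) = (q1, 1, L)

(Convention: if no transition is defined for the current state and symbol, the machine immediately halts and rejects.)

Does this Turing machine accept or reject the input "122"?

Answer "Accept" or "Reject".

Execution trace:
Initial: [q0]122
Step 1: δ(q0, 1) = (qR, 2, L) → [qR]□222

The machine reaches the reject state qR and halts.

Answer: Reject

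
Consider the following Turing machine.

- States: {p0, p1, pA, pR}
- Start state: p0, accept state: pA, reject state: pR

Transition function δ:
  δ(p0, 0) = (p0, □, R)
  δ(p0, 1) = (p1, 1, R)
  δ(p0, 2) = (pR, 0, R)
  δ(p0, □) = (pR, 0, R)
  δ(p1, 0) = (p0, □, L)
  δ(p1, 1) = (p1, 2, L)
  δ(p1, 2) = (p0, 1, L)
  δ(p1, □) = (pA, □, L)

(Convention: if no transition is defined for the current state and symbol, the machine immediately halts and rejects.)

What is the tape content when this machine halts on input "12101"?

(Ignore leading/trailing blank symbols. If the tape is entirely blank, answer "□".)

Execution trace:
Initial: [p0]12101
Step 1: δ(p0, 1) = (p1, 1, R) → 1[p1]2101
Step 2: δ(p1, 2) = (p0, 1, L) → [p0]11101
Step 3: δ(p0, 1) = (p1, 1, R) → 1[p1]1101
Step 4: δ(p1, 1) = (p1, 2, L) → [p1]12101
Step 5: δ(p1, 1) = (p1, 2, L) → [p1]□22101
Step 6: δ(p1, □) = (pA, □, L) → [pA]□□22101

The machine reaches the accept state pA and halts.

Final tape (ignoring leading/trailing blanks): 22101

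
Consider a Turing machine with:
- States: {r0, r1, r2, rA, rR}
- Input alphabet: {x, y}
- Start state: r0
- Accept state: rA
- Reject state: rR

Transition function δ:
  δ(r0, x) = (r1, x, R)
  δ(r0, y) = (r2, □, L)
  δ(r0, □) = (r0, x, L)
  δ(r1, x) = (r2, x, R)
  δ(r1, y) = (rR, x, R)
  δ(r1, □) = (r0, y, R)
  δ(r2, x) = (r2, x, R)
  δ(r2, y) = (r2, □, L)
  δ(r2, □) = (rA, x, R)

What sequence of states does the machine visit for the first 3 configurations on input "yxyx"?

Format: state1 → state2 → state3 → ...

Execution trace:
Initial: [r0]yxyx
Step 1: δ(r0, y) = (r2, □, L) → [r2]□□xyx
Step 2: δ(r2, □) = (rA, x, R) → x[rA]□xyx

The machine reaches the accept state rA and halts.

State sequence: r0 → r2 → rA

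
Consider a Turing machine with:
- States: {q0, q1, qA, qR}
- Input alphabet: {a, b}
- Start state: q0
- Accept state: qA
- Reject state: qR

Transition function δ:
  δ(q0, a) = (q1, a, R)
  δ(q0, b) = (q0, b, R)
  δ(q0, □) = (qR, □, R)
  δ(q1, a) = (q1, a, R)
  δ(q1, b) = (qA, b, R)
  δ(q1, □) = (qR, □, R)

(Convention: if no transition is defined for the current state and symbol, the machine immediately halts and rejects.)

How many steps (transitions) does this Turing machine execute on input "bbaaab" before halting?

Execution trace:
Initial: [q0]bbaaab
Step 1: δ(q0, b) = (q0, b, R) → b[q0]baaab
Step 2: δ(q0, b) = (q0, b, R) → bb[q0]aaab
Step 3: δ(q0, a) = (q1, a, R) → bba[q1]aab
Step 4: δ(q1, a) = (q1, a, R) → bbaa[q1]ab
Step 5: δ(q1, a) = (q1, a, R) → bbaaa[q1]b
Step 6: δ(q1, b) = (qA, b, R) → bbaaab[qA]□

The machine reaches the accept state qA and halts.

The machine executed 6 steps before halting.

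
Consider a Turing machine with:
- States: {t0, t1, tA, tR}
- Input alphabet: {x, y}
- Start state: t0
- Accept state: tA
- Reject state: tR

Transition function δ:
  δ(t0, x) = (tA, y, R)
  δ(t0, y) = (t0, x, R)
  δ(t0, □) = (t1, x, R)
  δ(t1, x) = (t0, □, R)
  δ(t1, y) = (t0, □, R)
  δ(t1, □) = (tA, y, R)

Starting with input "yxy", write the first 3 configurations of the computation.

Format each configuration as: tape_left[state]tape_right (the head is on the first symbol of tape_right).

Transitions applied:
Step 1: δ(t0, y) = (t0, x, R)
Step 2: δ(t0, x) = (tA, y, R)

The first 3 configurations are:
[t0]yxy ⊢ x[t0]xy ⊢ xy[tA]y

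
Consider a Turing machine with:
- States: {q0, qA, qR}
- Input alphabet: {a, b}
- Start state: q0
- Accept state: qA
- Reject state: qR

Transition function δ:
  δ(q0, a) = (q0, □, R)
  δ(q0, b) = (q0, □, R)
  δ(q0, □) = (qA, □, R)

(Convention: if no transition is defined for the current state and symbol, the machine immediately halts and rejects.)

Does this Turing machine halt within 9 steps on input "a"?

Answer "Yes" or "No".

Execution trace:
Initial: [q0]a
Step 1: δ(q0, a) = (q0, □, R) → □[q0]□
Step 2: δ(q0, □) = (qA, □, R) → □□[qA]□

The machine reaches the accept state qA and halts.
The machine halted after 2 steps (within the 9-step bound).

Answer: Yes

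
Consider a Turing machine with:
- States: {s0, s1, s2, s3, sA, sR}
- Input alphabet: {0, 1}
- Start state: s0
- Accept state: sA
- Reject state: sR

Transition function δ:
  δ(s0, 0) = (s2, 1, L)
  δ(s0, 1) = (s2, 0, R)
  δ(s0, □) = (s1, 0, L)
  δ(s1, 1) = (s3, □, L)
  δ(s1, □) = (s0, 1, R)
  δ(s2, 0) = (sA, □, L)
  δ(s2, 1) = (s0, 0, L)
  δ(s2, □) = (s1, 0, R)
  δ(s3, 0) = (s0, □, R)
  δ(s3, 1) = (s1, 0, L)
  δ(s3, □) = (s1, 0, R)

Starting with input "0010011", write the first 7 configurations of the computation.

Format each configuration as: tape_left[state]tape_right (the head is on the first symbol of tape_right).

Transitions applied:
Step 1: δ(s0, 0) = (s2, 1, L)
Step 2: δ(s2, □) = (s1, 0, R)
Step 3: δ(s1, 1) = (s3, □, L)
Step 4: δ(s3, 0) = (s0, □, R)
Step 5: δ(s0, □) = (s1, 0, L)
Step 6: δ(s1, □) = (s0, 1, R)

The first 7 configurations are:
[s0]0010011 ⊢ [s2]□1010011 ⊢ 0[s1]1010011 ⊢ [s3]0□010011 ⊢ □[s0]□010011 ⊢ [s1]□0010011 ⊢ 1[s0]0010011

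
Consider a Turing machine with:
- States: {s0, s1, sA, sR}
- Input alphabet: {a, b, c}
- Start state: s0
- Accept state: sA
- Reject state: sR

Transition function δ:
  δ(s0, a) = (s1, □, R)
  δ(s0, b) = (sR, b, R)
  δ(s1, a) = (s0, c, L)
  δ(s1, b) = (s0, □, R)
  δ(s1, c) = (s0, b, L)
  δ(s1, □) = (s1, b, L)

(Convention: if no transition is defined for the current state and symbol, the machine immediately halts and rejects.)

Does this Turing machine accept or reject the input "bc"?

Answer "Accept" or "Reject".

Execution trace:
Initial: [s0]bc
Step 1: δ(s0, b) = (sR, b, R) → b[sR]c

The machine reaches the reject state sR and halts.

Answer: Reject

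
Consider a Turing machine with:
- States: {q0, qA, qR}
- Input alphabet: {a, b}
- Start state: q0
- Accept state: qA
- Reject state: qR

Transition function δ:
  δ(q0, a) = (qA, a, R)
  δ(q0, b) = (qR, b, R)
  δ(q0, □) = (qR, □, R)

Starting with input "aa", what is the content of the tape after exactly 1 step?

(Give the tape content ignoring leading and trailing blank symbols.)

Execution trace:
Initial: [q0]aa
Step 1: δ(q0, a) = (qA, a, R) → a[qA]a

The machine reaches the accept state qA and halts.

After 1 step, the tape (ignoring leading/trailing blanks) is: aa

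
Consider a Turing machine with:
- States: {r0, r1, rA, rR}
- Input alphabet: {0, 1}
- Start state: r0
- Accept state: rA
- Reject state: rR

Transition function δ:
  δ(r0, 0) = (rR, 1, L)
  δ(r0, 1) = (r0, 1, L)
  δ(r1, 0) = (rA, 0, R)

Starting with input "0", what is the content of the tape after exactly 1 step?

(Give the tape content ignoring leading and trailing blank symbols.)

Execution trace:
Initial: [r0]0
Step 1: δ(r0, 0) = (rR, 1, L) → [rR]□1

The machine reaches the reject state rR and halts.

After 1 step, the tape (ignoring leading/trailing blanks) is: 1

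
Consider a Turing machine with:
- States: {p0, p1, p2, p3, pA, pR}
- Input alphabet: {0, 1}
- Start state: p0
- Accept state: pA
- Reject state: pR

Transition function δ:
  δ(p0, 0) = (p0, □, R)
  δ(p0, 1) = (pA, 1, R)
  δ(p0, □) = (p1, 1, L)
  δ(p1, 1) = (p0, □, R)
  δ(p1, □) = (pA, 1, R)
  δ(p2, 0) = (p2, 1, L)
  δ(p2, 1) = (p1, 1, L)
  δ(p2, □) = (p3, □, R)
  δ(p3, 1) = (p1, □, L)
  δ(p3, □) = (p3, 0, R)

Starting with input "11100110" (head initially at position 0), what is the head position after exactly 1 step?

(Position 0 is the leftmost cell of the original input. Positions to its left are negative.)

Execution trace (head position shown):
Step 0: [p0]11100110  (head at position 0)
Step 1: move right → 1[pA]1100110  (head at position 1)

After 1 step, the head is at position 1.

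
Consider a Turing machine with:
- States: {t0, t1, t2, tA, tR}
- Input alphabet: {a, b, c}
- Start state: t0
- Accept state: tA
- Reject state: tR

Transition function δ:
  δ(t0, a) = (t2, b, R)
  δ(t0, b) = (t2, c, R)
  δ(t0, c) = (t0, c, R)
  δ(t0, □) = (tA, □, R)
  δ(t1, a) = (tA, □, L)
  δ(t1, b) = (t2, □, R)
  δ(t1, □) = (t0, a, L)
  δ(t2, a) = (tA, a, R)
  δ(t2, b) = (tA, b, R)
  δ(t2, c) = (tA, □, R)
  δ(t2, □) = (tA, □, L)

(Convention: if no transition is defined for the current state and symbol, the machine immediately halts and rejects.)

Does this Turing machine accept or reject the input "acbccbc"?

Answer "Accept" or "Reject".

Execution trace:
Initial: [t0]acbccbc
Step 1: δ(t0, a) = (t2, b, R) → b[t2]cbccbc
Step 2: δ(t2, c) = (tA, □, R) → b□[tA]bccbc

The machine reaches the accept state tA and halts.

Answer: Accept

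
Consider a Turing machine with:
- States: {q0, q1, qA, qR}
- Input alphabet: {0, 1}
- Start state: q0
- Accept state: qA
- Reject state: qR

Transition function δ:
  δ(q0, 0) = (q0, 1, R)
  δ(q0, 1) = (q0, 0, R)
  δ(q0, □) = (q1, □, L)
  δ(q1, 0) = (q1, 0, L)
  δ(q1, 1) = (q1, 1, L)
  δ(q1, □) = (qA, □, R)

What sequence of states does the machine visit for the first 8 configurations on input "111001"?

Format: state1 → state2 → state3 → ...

Execution trace:
Initial: [q0]111001
Step 1: δ(q0, 1) = (q0, 0, R) → 0[q0]11001
Step 2: δ(q0, 1) = (q0, 0, R) → 00[q0]1001
Step 3: δ(q0, 1) = (q0, 0, R) → 000[q0]001
Step 4: δ(q0, 0) = (q0, 1, R) → 0001[q0]01
Step 5: δ(q0, 0) = (q0, 1, R) → 00011[q0]1
Step 6: δ(q0, 1) = (q0, 0, R) → 000110[q0]□
Step 7: δ(q0, □) = (q1, □, L) → 00011[q1]0□

State sequence: q0 → q0 → q0 → q0 → q0 → q0 → q0 → q1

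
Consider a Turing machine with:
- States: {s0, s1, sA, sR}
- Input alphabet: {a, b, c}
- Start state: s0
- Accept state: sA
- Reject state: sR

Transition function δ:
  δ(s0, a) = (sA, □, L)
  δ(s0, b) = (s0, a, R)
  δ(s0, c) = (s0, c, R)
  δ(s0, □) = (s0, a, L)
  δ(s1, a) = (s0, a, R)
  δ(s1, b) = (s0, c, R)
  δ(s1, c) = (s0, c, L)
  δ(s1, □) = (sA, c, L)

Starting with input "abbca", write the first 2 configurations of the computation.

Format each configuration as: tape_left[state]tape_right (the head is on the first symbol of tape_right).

Transitions applied:
Step 1: δ(s0, a) = (sA, □, L)

The first 2 configurations are:
[s0]abbca ⊢ [sA]□□bbca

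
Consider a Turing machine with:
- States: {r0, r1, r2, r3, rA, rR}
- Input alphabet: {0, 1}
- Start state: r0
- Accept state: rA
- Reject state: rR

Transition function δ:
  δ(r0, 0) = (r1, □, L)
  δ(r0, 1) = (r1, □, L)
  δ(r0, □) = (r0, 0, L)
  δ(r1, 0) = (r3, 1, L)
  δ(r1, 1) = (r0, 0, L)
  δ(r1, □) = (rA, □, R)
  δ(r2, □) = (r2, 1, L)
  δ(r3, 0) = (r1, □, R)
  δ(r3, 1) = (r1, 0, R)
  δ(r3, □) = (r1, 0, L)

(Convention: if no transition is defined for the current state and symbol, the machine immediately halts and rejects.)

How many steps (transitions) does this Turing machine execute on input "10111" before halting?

Execution trace:
Initial: [r0]10111
Step 1: δ(r0, 1) = (r1, □, L) → [r1]□□0111
Step 2: δ(r1, □) = (rA, □, R) → □[rA]□0111

The machine reaches the accept state rA and halts.

The machine executed 2 steps before halting.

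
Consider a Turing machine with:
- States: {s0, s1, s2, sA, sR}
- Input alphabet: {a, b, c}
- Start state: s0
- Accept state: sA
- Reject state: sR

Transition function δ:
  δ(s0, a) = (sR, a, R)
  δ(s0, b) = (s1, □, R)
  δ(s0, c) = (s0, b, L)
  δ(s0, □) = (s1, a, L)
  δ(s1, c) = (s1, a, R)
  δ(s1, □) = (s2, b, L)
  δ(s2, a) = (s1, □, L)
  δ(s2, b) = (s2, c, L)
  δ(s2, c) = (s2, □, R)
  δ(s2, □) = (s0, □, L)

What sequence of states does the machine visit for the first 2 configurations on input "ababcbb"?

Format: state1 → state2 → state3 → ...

Execution trace:
Initial: [s0]ababcbb
Step 1: δ(s0, a) = (sR, a, R) → a[sR]babcbb

The machine reaches the reject state sR and halts.

State sequence: s0 → sR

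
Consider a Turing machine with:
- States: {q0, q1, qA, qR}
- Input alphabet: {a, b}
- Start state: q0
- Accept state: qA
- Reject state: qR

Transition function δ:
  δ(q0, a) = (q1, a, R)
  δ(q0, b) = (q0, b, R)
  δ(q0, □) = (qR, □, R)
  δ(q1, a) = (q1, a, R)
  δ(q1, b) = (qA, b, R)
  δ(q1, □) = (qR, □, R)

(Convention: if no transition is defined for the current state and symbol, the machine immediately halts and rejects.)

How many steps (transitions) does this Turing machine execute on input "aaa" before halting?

Execution trace:
Initial: [q0]aaa
Step 1: δ(q0, a) = (q1, a, R) → a[q1]aa
Step 2: δ(q1, a) = (q1, a, R) → aa[q1]a
Step 3: δ(q1, a) = (q1, a, R) → aaa[q1]□
Step 4: δ(q1, □) = (qR, □, R) → aaa□[qR]□

The machine reaches the reject state qR and halts.

The machine executed 4 steps before halting.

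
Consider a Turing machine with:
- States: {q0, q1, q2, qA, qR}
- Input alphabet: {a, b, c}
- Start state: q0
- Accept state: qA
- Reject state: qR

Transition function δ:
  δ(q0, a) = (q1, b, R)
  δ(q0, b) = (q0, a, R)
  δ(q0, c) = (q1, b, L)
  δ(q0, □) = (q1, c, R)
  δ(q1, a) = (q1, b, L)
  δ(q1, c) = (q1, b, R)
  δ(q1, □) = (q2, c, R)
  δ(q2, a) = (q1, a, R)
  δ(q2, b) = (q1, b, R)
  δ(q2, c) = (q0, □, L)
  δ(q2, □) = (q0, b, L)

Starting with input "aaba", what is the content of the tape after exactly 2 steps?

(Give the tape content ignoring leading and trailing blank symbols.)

Execution trace:
Initial: [q0]aaba
Step 1: δ(q0, a) = (q1, b, R) → b[q1]aba
Step 2: δ(q1, a) = (q1, b, L) → [q1]bbba

No transition is defined for δ(q1, b). By convention the machine halts and rejects.

After 2 steps, the tape (ignoring leading/trailing blanks) is: bbba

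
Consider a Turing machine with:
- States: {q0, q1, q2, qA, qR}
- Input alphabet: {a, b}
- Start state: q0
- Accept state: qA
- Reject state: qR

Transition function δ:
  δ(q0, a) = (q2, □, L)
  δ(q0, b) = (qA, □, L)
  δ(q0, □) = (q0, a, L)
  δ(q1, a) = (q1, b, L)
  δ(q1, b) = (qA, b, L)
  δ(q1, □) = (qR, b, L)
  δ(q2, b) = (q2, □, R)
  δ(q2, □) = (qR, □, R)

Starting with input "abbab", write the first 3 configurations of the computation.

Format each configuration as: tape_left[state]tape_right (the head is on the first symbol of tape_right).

Transitions applied:
Step 1: δ(q0, a) = (q2, □, L)
Step 2: δ(q2, □) = (qR, □, R)

The first 3 configurations are:
[q0]abbab ⊢ [q2]□□bbab ⊢ □[qR]□bbab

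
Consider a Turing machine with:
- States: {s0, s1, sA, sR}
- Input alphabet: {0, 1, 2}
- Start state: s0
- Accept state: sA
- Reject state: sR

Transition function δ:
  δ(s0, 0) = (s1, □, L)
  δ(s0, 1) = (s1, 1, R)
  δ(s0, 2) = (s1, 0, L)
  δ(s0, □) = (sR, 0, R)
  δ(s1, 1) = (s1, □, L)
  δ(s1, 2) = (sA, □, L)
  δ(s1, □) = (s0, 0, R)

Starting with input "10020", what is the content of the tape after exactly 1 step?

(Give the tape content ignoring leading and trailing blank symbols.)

Execution trace:
Initial: [s0]10020
Step 1: δ(s0, 1) = (s1, 1, R) → 1[s1]0020

No transition is defined for δ(s1, 0). By convention the machine halts and rejects.

After 1 step, the tape (ignoring leading/trailing blanks) is: 10020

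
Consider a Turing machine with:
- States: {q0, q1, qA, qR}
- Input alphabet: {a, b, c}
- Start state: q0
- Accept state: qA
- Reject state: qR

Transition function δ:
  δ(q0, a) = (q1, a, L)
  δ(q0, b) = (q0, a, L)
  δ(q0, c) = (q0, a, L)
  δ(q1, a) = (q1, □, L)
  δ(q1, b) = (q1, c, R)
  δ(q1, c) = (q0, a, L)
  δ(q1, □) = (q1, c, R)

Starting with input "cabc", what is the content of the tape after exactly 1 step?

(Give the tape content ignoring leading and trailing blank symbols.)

Execution trace:
Initial: [q0]cabc
Step 1: δ(q0, c) = (q0, a, L) → [q0]□aabc

No transition is defined for δ(q0, □). By convention the machine halts and rejects.

After 1 step, the tape (ignoring leading/trailing blanks) is: aabc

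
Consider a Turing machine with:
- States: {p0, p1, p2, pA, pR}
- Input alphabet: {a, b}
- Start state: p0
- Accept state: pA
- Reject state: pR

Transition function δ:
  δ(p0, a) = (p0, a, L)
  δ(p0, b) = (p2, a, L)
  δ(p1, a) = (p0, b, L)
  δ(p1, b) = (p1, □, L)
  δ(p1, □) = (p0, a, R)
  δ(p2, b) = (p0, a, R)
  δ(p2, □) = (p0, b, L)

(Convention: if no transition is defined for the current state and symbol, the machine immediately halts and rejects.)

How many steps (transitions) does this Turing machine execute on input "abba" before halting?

Execution trace:
Initial: [p0]abba
Step 1: δ(p0, a) = (p0, a, L) → [p0]□abba

No transition is defined for δ(p0, □). By convention the machine halts and rejects.

The machine executed 1 step before halting.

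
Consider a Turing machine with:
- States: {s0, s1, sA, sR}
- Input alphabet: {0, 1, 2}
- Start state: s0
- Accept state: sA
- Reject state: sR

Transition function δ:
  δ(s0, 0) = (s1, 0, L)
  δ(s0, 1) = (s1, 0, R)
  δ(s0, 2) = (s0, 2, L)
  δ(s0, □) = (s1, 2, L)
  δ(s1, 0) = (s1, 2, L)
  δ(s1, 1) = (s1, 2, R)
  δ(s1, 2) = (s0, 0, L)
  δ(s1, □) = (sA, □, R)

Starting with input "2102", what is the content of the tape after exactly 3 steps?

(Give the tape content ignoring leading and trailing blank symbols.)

Execution trace:
Initial: [s0]2102
Step 1: δ(s0, 2) = (s0, 2, L) → [s0]□2102
Step 2: δ(s0, □) = (s1, 2, L) → [s1]□22102
Step 3: δ(s1, □) = (sA, □, R) → □[sA]22102

The machine reaches the accept state sA and halts.

After 3 steps, the tape (ignoring leading/trailing blanks) is: 22102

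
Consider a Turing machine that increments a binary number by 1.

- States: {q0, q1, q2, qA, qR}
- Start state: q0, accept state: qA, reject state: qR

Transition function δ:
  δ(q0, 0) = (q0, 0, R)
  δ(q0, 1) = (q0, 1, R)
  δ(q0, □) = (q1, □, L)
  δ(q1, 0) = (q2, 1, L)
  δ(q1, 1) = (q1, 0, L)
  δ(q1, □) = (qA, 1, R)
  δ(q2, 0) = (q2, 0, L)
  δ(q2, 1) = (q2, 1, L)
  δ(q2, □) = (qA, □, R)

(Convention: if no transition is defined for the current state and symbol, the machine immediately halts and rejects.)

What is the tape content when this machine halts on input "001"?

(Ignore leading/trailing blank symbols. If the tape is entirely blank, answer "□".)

Execution trace:
Initial: [q0]001
Step 1: δ(q0, 0) = (q0, 0, R) → 0[q0]01
Step 2: δ(q0, 0) = (q0, 0, R) → 00[q0]1
Step 3: δ(q0, 1) = (q0, 1, R) → 001[q0]□
Step 4: δ(q0, □) = (q1, □, L) → 00[q1]1□
Step 5: δ(q1, 1) = (q1, 0, L) → 0[q1]00□
Step 6: δ(q1, 0) = (q2, 1, L) → [q2]010□
Step 7: δ(q2, 0) = (q2, 0, L) → [q2]□010□
Step 8: δ(q2, □) = (qA, □, R) → □[qA]010□

The machine reaches the accept state qA and halts.

Final tape (ignoring leading/trailing blanks): 010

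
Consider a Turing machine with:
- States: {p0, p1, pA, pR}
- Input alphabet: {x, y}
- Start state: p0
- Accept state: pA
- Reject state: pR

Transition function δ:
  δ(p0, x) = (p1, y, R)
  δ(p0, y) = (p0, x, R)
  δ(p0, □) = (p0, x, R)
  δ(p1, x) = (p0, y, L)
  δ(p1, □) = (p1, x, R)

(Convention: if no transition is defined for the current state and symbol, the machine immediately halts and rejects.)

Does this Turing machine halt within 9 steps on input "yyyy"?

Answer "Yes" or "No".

Execution trace:
Initial: [p0]yyyy
Step 1: δ(p0, y) = (p0, x, R) → x[p0]yyy
Step 2: δ(p0, y) = (p0, x, R) → xx[p0]yy
Step 3: δ(p0, y) = (p0, x, R) → xxx[p0]y
Step 4: δ(p0, y) = (p0, x, R) → xxxx[p0]□
Step 5: δ(p0, □) = (p0, x, R) → xxxxx[p0]□
Step 6: δ(p0, □) = (p0, x, R) → xxxxxx[p0]□
Step 7: δ(p0, □) = (p0, x, R) → xxxxxxx[p0]□
Step 8: δ(p0, □) = (p0, x, R) → xxxxxxxx[p0]□
Step 9: δ(p0, □) = (p0, x, R) → xxxxxxxxx[p0]□

The machine has not reached a halting state after 9 steps.
The machine did not halt within the 9-step bound.

Answer: No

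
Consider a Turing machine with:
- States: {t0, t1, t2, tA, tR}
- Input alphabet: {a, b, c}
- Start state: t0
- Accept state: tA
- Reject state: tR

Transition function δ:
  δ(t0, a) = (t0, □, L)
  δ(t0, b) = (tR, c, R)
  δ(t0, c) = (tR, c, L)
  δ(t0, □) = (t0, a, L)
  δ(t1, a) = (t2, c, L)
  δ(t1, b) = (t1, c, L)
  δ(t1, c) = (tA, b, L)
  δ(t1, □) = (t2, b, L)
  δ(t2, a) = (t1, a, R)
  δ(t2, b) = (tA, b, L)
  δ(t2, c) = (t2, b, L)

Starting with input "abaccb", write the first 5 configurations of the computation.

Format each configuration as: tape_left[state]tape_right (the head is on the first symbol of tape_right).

Transitions applied:
Step 1: δ(t0, a) = (t0, □, L)
Step 2: δ(t0, □) = (t0, a, L)
Step 3: δ(t0, □) = (t0, a, L)
Step 4: δ(t0, □) = (t0, a, L)

The first 5 configurations are:
[t0]abaccb ⊢ [t0]□□baccb ⊢ [t0]□a□baccb ⊢ [t0]□aa□baccb ⊢ [t0]□aaa□baccb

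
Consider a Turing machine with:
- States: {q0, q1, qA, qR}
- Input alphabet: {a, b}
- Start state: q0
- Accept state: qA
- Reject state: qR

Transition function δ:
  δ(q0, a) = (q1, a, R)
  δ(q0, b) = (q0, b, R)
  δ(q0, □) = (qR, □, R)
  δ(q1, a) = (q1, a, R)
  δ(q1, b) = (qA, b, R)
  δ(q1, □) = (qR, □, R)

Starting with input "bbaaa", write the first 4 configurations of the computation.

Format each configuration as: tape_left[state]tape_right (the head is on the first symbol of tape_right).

Transitions applied:
Step 1: δ(q0, b) = (q0, b, R)
Step 2: δ(q0, b) = (q0, b, R)
Step 3: δ(q0, a) = (q1, a, R)

The first 4 configurations are:
[q0]bbaaa ⊢ b[q0]baaa ⊢ bb[q0]aaa ⊢ bba[q1]aa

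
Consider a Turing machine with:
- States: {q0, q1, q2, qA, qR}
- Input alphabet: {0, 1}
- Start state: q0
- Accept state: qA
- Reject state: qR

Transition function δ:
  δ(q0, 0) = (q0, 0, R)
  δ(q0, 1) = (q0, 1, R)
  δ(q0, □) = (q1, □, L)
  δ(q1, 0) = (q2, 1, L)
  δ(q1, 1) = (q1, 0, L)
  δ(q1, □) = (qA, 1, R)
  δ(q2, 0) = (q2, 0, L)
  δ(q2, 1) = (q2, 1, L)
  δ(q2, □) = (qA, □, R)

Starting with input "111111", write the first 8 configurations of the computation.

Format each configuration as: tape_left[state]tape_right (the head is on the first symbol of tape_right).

Transitions applied:
Step 1: δ(q0, 1) = (q0, 1, R)
Step 2: δ(q0, 1) = (q0, 1, R)
Step 3: δ(q0, 1) = (q0, 1, R)
Step 4: δ(q0, 1) = (q0, 1, R)
Step 5: δ(q0, 1) = (q0, 1, R)
Step 6: δ(q0, 1) = (q0, 1, R)
Step 7: δ(q0, □) = (q1, □, L)

The first 8 configurations are:
[q0]111111 ⊢ 1[q0]11111 ⊢ 11[q0]1111 ⊢ 111[q0]111 ⊢ 1111[q0]11 ⊢ 11111[q0]1 ⊢ 111111[q0]□ ⊢ 11111[q1]1□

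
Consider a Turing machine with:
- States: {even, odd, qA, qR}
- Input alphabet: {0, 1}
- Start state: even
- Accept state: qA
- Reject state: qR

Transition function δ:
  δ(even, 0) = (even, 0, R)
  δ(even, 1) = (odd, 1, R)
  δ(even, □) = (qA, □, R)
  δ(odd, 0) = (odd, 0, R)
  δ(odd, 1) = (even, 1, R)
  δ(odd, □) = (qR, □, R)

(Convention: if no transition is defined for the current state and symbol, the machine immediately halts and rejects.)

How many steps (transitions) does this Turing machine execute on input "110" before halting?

Execution trace:
Initial: [even]110
Step 1: δ(even, 1) = (odd, 1, R) → 1[odd]10
Step 2: δ(odd, 1) = (even, 1, R) → 11[even]0
Step 3: δ(even, 0) = (even, 0, R) → 110[even]□
Step 4: δ(even, □) = (qA, □, R) → 110□[qA]□

The machine reaches the accept state qA and halts.

The machine executed 4 steps before halting.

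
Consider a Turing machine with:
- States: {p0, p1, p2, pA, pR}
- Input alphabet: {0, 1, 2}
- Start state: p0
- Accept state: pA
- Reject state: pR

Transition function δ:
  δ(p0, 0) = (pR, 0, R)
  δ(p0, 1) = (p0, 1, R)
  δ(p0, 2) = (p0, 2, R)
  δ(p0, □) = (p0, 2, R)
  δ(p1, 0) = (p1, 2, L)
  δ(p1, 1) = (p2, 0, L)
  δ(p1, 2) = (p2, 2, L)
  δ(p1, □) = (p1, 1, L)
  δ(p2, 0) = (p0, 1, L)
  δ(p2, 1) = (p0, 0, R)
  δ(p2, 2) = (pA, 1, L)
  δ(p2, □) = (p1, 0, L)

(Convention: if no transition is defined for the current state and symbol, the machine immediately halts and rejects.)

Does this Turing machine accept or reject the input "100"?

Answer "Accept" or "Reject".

Execution trace:
Initial: [p0]100
Step 1: δ(p0, 1) = (p0, 1, R) → 1[p0]00
Step 2: δ(p0, 0) = (pR, 0, R) → 10[pR]0

The machine reaches the reject state pR and halts.

Answer: Reject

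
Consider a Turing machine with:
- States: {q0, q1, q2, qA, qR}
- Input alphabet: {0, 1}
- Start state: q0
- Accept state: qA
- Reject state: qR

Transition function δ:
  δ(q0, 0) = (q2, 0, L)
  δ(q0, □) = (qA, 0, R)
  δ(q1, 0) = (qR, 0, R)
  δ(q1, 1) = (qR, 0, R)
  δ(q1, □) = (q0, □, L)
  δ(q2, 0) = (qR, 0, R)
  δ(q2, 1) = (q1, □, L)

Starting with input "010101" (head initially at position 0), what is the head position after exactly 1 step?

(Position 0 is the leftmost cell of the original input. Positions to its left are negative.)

Execution trace (head position shown):
Step 0: [q0]010101  (head at position 0)
Step 1: move left → [q2]□010101  (head at position -1)

After 1 step, the head is at position -1.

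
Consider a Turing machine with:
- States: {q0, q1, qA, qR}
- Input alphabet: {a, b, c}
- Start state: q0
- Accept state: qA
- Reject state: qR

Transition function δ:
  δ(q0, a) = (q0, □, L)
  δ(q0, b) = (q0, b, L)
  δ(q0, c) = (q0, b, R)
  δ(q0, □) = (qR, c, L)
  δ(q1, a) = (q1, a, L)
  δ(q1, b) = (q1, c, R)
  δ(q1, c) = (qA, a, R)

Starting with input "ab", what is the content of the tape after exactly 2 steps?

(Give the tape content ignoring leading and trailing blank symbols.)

Execution trace:
Initial: [q0]ab
Step 1: δ(q0, a) = (q0, □, L) → [q0]□□b
Step 2: δ(q0, □) = (qR, c, L) → [qR]□c□b

The machine reaches the reject state qR and halts.

After 2 steps, the tape (ignoring leading/trailing blanks) is: c□b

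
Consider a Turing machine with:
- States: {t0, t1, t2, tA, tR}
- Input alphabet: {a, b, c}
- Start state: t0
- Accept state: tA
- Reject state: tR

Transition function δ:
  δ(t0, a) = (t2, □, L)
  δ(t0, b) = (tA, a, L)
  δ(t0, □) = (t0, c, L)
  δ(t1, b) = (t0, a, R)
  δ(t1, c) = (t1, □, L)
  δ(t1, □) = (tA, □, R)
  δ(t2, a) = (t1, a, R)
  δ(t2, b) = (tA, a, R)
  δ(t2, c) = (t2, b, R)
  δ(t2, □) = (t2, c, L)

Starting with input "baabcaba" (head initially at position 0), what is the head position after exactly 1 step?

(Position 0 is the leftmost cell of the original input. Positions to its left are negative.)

Execution trace (head position shown):
Step 0: [t0]baabcaba  (head at position 0)
Step 1: move left → [tA]□aaabcaba  (head at position -1)

After 1 step, the head is at position -1.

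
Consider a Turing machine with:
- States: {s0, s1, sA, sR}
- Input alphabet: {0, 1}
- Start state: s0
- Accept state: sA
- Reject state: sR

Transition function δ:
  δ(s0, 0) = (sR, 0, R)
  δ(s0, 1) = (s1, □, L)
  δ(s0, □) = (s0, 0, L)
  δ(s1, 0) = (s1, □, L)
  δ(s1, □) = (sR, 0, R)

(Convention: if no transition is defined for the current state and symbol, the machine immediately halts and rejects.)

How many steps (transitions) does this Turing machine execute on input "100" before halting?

Execution trace:
Initial: [s0]100
Step 1: δ(s0, 1) = (s1, □, L) → [s1]□□00
Step 2: δ(s1, □) = (sR, 0, R) → 0[sR]□00

The machine reaches the reject state sR and halts.

The machine executed 2 steps before halting.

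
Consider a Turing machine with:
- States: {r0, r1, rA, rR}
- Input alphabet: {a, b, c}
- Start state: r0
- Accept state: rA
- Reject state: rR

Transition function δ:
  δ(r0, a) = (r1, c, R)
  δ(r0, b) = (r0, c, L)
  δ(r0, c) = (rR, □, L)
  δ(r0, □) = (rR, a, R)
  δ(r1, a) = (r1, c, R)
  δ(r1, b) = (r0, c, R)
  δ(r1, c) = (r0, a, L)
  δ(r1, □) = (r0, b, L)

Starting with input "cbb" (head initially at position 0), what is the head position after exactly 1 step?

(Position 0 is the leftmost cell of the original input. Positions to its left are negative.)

Execution trace (head position shown):
Step 0: [r0]cbb  (head at position 0)
Step 1: move left → [rR]□□bb  (head at position -1)

After 1 step, the head is at position -1.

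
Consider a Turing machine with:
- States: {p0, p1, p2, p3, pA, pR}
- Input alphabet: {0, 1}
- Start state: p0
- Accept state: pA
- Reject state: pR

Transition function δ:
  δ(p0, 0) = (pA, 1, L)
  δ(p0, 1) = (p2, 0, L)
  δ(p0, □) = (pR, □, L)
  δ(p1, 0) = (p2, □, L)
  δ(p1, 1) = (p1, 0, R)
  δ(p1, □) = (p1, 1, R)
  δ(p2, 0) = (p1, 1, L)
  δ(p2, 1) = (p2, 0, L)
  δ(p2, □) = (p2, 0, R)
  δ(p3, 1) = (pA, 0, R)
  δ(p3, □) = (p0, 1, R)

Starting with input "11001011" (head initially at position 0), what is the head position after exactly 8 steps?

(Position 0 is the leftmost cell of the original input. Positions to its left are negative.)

Execution trace (head position shown):
Step 0: [p0]11001011  (head at position 0)
Step 1: move left → [p2]□01001011  (head at position -1)
Step 2: move right → 0[p2]01001011  (head at position 0)
Step 3: move left → [p1]011001011  (head at position -1)
Step 4: move left → [p2]□□11001011  (head at position -2)
Step 5: move right → 0[p2]□11001011  (head at position -1)
Step 6: move right → 00[p2]11001011  (head at position 0)
Step 7: move left → 0[p2]001001011  (head at position -1)
Step 8: move left → [p1]0101001011  (head at position -2)

After 8 steps, the head is at position -2.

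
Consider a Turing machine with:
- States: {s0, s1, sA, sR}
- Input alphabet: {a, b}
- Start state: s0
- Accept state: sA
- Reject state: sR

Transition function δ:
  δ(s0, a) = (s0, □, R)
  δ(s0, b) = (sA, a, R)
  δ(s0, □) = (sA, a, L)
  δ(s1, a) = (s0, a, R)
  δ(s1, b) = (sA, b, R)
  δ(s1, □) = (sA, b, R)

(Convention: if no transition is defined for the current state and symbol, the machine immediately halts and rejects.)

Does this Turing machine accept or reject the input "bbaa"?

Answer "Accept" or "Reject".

Execution trace:
Initial: [s0]bbaa
Step 1: δ(s0, b) = (sA, a, R) → a[sA]baa

The machine reaches the accept state sA and halts.

Answer: Accept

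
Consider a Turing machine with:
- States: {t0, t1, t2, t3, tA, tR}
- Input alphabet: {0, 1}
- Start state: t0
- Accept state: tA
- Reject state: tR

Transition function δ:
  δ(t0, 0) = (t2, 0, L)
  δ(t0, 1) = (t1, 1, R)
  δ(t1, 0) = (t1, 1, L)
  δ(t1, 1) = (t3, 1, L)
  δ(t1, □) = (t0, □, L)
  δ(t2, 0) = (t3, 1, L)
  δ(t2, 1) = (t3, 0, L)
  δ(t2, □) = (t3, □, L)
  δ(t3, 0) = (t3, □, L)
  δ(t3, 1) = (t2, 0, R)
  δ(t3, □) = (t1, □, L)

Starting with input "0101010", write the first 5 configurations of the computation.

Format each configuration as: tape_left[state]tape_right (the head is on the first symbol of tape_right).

Transitions applied:
Step 1: δ(t0, 0) = (t2, 0, L)
Step 2: δ(t2, □) = (t3, □, L)
Step 3: δ(t3, □) = (t1, □, L)
Step 4: δ(t1, □) = (t0, □, L)

The first 5 configurations are:
[t0]0101010 ⊢ [t2]□0101010 ⊢ [t3]□□0101010 ⊢ [t1]□□□0101010 ⊢ [t0]□□□□0101010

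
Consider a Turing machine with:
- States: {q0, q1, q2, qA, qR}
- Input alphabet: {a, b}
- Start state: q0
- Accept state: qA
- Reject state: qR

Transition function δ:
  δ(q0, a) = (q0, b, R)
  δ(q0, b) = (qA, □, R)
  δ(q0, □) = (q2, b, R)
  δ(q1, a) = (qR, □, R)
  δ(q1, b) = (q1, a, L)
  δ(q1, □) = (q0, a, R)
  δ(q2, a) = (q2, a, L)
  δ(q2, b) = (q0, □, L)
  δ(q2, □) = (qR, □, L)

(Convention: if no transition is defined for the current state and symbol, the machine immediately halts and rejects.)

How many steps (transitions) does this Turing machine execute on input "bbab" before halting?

Execution trace:
Initial: [q0]bbab
Step 1: δ(q0, b) = (qA, □, R) → □[qA]bab

The machine reaches the accept state qA and halts.

The machine executed 1 step before halting.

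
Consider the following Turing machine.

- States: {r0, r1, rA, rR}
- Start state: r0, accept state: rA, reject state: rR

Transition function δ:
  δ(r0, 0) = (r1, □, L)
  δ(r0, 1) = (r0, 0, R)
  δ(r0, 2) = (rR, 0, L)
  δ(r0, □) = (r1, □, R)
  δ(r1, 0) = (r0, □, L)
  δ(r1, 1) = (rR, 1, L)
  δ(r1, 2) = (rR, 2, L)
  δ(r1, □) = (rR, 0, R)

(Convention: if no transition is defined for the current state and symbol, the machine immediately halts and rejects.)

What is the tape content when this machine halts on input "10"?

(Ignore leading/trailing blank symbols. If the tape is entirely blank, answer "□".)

Execution trace:
Initial: [r0]10
Step 1: δ(r0, 1) = (r0, 0, R) → 0[r0]0
Step 2: δ(r0, 0) = (r1, □, L) → [r1]0□
Step 3: δ(r1, 0) = (r0, □, L) → [r0]□□□
Step 4: δ(r0, □) = (r1, □, R) → □[r1]□□
Step 5: δ(r1, □) = (rR, 0, R) → □0[rR]□

The machine reaches the reject state rR and halts.

Final tape (ignoring leading/trailing blanks): 0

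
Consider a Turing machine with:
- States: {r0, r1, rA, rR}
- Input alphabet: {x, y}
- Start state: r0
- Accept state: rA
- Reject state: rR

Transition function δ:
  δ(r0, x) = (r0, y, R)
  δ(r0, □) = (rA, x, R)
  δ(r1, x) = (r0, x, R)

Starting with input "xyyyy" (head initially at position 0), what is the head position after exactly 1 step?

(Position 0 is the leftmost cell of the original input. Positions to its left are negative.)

Execution trace (head position shown):
Step 0: [r0]xyyyy  (head at position 0)
Step 1: move right → y[r0]yyyy  (head at position 1)

After 1 step, the head is at position 1.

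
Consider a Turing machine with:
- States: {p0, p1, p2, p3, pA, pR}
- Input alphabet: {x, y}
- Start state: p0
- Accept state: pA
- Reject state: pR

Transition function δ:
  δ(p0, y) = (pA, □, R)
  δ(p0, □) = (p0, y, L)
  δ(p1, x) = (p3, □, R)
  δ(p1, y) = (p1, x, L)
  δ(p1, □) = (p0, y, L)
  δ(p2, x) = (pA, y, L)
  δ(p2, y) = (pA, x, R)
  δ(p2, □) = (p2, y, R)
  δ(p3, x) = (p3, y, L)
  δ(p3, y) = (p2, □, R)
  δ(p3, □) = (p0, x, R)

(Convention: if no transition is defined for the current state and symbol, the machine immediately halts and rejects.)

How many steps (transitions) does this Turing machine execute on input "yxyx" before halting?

Execution trace:
Initial: [p0]yxyx
Step 1: δ(p0, y) = (pA, □, R) → □[pA]xyx

The machine reaches the accept state pA and halts.

The machine executed 1 step before halting.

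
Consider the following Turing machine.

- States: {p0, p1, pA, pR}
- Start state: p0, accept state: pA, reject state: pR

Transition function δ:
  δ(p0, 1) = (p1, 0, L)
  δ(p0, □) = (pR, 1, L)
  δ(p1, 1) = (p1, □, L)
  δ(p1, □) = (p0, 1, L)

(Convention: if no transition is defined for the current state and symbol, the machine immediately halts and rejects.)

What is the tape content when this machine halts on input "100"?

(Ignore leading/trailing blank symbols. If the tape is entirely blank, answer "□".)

Execution trace:
Initial: [p0]100
Step 1: δ(p0, 1) = (p1, 0, L) → [p1]□000
Step 2: δ(p1, □) = (p0, 1, L) → [p0]□1000
Step 3: δ(p0, □) = (pR, 1, L) → [pR]□11000

The machine reaches the reject state pR and halts.

Final tape (ignoring leading/trailing blanks): 11000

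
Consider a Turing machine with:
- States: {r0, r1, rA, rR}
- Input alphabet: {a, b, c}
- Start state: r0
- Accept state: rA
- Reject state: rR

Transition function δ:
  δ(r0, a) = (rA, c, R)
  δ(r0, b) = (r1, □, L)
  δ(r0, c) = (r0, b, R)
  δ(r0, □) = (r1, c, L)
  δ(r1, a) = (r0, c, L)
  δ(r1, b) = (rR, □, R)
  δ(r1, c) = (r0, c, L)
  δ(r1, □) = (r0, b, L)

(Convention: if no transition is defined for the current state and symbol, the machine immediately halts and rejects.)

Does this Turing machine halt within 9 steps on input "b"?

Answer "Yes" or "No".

Execution trace:
Initial: [r0]b
Step 1: δ(r0, b) = (r1, □, L) → [r1]□□
Step 2: δ(r1, □) = (r0, b, L) → [r0]□b□
Step 3: δ(r0, □) = (r1, c, L) → [r1]□cb□
Step 4: δ(r1, □) = (r0, b, L) → [r0]□bcb□
Step 5: δ(r0, □) = (r1, c, L) → [r1]□cbcb□
Step 6: δ(r1, □) = (r0, b, L) → [r0]□bcbcb□
Step 7: δ(r0, □) = (r1, c, L) → [r1]□cbcbcb□
Step 8: δ(r1, □) = (r0, b, L) → [r0]□bcbcbcb□
Step 9: δ(r0, □) = (r1, c, L) → [r1]□cbcbcbcb□

The machine has not reached a halting state after 9 steps.
The machine did not halt within the 9-step bound.

Answer: No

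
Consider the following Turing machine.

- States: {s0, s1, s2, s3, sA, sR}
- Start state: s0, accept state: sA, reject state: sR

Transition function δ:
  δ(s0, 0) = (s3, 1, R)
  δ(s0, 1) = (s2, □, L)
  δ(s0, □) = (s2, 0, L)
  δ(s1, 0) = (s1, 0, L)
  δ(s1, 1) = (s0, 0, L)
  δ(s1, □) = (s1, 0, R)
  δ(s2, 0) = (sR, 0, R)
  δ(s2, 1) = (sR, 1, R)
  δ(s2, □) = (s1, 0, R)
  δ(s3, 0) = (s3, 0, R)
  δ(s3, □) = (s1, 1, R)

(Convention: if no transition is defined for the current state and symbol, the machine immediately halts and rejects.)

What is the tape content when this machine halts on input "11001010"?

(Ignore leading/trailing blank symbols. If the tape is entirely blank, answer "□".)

Execution trace:
Initial: [s0]11001010
Step 1: δ(s0, 1) = (s2, □, L) → [s2]□□1001010
Step 2: δ(s2, □) = (s1, 0, R) → 0[s1]□1001010
Step 3: δ(s1, □) = (s1, 0, R) → 00[s1]1001010
Step 4: δ(s1, 1) = (s0, 0, L) → 0[s0]00001010
Step 5: δ(s0, 0) = (s3, 1, R) → 01[s3]0001010
Step 6: δ(s3, 0) = (s3, 0, R) → 010[s3]001010
Step 7: δ(s3, 0) = (s3, 0, R) → 0100[s3]01010
Step 8: δ(s3, 0) = (s3, 0, R) → 01000[s3]1010

No transition is defined for δ(s3, 1). By convention the machine halts and rejects.

Final tape (ignoring leading/trailing blanks): 010001010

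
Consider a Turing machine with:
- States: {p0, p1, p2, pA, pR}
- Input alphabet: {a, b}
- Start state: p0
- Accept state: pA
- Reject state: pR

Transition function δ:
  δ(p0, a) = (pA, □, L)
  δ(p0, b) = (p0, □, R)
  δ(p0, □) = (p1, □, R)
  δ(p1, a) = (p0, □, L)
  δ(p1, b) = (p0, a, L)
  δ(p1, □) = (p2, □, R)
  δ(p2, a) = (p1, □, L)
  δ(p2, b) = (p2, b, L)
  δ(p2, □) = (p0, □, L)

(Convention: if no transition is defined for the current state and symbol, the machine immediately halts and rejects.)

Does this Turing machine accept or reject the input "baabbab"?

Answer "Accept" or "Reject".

Execution trace:
Initial: [p0]baabbab
Step 1: δ(p0, b) = (p0, □, R) → □[p0]aabbab
Step 2: δ(p0, a) = (pA, □, L) → [pA]□□abbab

The machine reaches the accept state pA and halts.

Answer: Accept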